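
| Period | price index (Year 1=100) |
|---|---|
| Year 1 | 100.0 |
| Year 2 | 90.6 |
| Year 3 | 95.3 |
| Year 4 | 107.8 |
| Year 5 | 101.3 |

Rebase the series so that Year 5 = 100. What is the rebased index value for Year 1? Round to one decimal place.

98.7

Rebased(Year 1) = 100.0 / 101.3 × 100 = 98.7167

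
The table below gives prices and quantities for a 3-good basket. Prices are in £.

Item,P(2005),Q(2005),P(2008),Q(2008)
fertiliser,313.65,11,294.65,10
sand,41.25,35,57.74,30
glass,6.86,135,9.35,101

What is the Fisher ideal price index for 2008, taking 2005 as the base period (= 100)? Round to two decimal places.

111.54

Laspeyres component (base-period weights):
ΣP(2008)Q(2005) = 294.65×11 + 57.74×35 + 9.35×135 = 3241.15 + 2020.9 + 1262.25 = 6524.3
ΣP(2005)Q(2005) = 313.65×11 + 41.25×35 + 6.86×135 = 3450.15 + 1443.75 + 926.1 = 5820
L = 6524.3 / 5820 × 100 = 112.1014
Paasche component (current-period weights):
ΣP(2008)Q(2008) = 294.65×10 + 57.74×30 + 9.35×101 = 2946.5 + 1732.2 + 944.35 = 5623.05
ΣP(2005)Q(2008) = 313.65×10 + 41.25×30 + 6.86×101 = 3136.5 + 1237.5 + 692.86 = 5066.86
P = 5623.05 / 5066.86 × 100 = 110.9770
Fisher = √(L × P) = √(112.1014 × 110.9770) = 111.5378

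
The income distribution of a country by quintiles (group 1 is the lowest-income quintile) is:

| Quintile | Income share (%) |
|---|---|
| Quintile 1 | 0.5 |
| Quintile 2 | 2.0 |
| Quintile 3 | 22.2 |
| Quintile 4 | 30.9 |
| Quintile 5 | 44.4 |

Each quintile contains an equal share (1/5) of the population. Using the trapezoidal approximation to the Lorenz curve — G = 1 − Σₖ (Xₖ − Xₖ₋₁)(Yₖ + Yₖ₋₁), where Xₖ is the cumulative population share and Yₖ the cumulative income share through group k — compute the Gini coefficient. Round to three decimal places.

0.467

Cumulative income shares Yₖ: 0.0050, 0.0250, 0.2470, 0.5560, 1.0000
Σ (Xₖ−Xₖ₋₁)(Yₖ+Yₖ₋₁) = (1/5)(0.0050+0.0000) + (1/5)(0.0250+0.0050) + (1/5)(0.2470+0.0250) + (1/5)(0.5560+0.2470) + (1/5)(1.0000+0.5560)
  = 0.0010 + 0.0060 + 0.0544 + 0.1606 + 0.3112 = 0.5332
G = 1 − 0.5332 = 0.4668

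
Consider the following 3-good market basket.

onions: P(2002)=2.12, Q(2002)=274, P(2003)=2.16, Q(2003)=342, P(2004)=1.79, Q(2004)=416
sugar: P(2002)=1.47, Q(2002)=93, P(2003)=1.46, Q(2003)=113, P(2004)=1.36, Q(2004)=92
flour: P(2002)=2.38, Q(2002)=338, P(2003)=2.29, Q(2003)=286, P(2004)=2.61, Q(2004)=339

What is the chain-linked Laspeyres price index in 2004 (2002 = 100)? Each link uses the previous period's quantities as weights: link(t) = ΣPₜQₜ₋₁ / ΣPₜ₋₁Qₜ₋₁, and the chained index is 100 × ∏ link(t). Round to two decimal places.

95.73

Link 2002→2003:
ΣP(2003)Q(2002) = 2.16×274 + 1.46×93 + 2.29×338 = 591.84 + 135.78 + 774.02 = 1501.64
ΣP(2002)Q(2002) = 2.12×274 + 1.47×93 + 2.38×338 = 580.88 + 136.71 + 804.44 = 1522.03
link = 1501.64/1522.03 = 0.986603
Link 2003→2004:
ΣP(2004)Q(2003) = 1.79×342 + 1.36×113 + 2.61×286 = 612.18 + 153.68 + 746.46 = 1512.32
ΣP(2003)Q(2003) = 2.16×342 + 1.46×113 + 2.29×286 = 738.72 + 164.98 + 654.94 = 1558.64
link = 1512.32/1558.64 = 0.970282
Chained index = 100 × 0.986603 × 0.970282 = 95.7283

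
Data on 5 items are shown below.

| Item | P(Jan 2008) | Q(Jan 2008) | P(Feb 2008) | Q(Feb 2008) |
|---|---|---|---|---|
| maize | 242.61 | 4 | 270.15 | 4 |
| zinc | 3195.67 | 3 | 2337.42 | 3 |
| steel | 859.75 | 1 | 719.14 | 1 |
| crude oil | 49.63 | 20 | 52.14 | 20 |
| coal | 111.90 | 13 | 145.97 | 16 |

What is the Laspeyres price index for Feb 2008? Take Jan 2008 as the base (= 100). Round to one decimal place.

84.8

Laspeyres price index uses base-period quantities as weights.
ΣP(Feb 2008)·Q(Jan 2008) = 270.15×4 + 2337.42×3 + 719.14×1 + 52.14×20 + 145.97×13 = 1080.6 + 7012.26 + 719.14 + 1042.8 + 1897.61 = 11752.41
ΣP(Jan 2008)·Q(Jan 2008) = 242.61×4 + 3195.67×3 + 859.75×1 + 49.63×20 + 111.90×13 = 970.44 + 9587.01 + 859.75 + 992.6 + 1454.7 = 13864.5
Index = 11752.41 / 13864.5 × 100 = 84.7662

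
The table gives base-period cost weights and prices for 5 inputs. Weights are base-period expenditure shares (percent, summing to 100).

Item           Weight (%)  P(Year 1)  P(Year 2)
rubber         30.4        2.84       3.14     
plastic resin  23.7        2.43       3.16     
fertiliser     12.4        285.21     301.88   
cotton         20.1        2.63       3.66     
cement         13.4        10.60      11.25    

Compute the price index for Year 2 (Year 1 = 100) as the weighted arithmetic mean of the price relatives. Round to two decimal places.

rubber: 30.4 × (3.14/2.84) = 30.4 × 1.105634 = 33.6113
plastic resin: 23.7 × (3.16/2.43) = 23.7 × 1.300412 = 30.8198
fertiliser: 12.4 × (301.88/285.21) = 12.4 × 1.058448 = 13.1248
cotton: 20.1 × (3.66/2.63) = 20.1 × 1.391635 = 27.9719
cement: 13.4 × (11.25/10.60) = 13.4 × 1.061321 = 14.2217
Index = Σ wᵢ·(p₁ᵢ/p₀ᵢ) = 33.6113 + 30.8198 + 13.1248 + 27.9719 + 14.2217 = 119.7493

119.75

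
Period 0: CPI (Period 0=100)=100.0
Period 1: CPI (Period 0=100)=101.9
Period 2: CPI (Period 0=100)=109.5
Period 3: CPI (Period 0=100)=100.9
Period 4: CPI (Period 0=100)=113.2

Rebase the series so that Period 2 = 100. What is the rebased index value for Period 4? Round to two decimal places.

103.38

Rebased(Period 4) = 113.2 / 109.5 × 100 = 103.3790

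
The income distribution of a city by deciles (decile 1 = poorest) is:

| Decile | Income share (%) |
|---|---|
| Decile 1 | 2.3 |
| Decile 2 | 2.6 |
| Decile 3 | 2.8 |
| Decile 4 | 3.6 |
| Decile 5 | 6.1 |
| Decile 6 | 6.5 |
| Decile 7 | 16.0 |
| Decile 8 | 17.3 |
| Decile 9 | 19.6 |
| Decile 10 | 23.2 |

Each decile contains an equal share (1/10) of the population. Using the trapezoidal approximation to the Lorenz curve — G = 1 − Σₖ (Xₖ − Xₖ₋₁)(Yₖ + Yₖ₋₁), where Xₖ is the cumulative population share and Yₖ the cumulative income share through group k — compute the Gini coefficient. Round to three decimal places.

0.417

Cumulative income shares Yₖ: 0.0230, 0.0490, 0.0770, 0.1130, 0.1740, 0.2390, 0.3990, 0.5720, 0.7680, 1.0000
Σ (Xₖ−Xₖ₋₁)(Yₖ+Yₖ₋₁) = (1/10)(0.0230+0.0000) + (1/10)(0.0490+0.0230) + (1/10)(0.0770+0.0490) + (1/10)(0.1130+0.0770) + (1/10)(0.1740+0.1130) + (1/10)(0.2390+0.1740) + (1/10)(0.3990+0.2390) + (1/10)(0.5720+0.3990) + (1/10)(0.7680+0.5720) + (1/10)(1.0000+0.7680)
  = 0.0023 + 0.0072 + 0.0126 + 0.0190 + 0.0287 + 0.0413 + 0.0638 + 0.0971 + 0.1340 + 0.1768 = 0.5828
G = 1 − 0.5828 = 0.4172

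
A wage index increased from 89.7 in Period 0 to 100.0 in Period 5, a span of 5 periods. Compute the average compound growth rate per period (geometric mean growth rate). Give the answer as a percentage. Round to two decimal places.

Growth factor = (100.0/89.7)^(1/5) = (1.114827)^(1/5) = 1.021978
Growth rate = 1.021978 − 1 = 0.021978 = 2.1978%

2.20%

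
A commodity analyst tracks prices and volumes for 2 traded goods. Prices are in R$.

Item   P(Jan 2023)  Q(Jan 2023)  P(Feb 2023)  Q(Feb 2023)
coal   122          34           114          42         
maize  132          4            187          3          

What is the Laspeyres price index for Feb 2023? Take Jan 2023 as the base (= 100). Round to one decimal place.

98.9

Laspeyres price index uses base-period quantities as weights.
ΣP(Feb 2023)·Q(Jan 2023) = 114×34 + 187×4 = 3876 + 748 = 4624
ΣP(Jan 2023)·Q(Jan 2023) = 122×34 + 132×4 = 4148 + 528 = 4676
Index = 4624 / 4676 × 100 = 98.8879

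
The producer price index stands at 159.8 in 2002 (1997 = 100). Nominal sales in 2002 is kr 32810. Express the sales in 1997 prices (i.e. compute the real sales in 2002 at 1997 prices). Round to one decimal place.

Real = Nominal ÷ (Index/100) = 32810 ÷ (159.8/100)
     = 32810 ÷ 1.598 = 20531.9149

20531.9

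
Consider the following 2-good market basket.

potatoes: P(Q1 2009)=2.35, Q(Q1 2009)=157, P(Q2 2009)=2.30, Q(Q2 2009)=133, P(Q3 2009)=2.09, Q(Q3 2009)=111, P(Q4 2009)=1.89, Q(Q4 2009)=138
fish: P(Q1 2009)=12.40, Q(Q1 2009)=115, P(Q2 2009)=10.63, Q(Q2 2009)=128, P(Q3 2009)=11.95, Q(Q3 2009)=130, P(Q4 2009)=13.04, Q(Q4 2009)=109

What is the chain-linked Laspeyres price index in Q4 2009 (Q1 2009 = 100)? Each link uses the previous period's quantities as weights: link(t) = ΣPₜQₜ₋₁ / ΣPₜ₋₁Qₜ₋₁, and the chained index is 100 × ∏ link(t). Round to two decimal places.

Link Q1 2009→Q2 2009:
ΣP(Q2 2009)Q(Q1 2009) = 2.30×157 + 10.63×115 = 361.1 + 1222.45 = 1583.55
ΣP(Q1 2009)Q(Q1 2009) = 2.35×157 + 12.40×115 = 368.95 + 1426 = 1794.95
link = 1583.55/1794.95 = 0.882225
Link Q2 2009→Q3 2009:
ΣP(Q3 2009)Q(Q2 2009) = 2.09×133 + 11.95×128 = 277.97 + 1529.6 = 1807.57
ΣP(Q2 2009)Q(Q2 2009) = 2.30×133 + 10.63×128 = 305.9 + 1360.64 = 1666.54
link = 1807.57/1666.54 = 1.084624
Link Q3 2009→Q4 2009:
ΣP(Q4 2009)Q(Q3 2009) = 1.89×111 + 13.04×130 = 209.79 + 1695.2 = 1904.99
ΣP(Q3 2009)Q(Q3 2009) = 2.09×111 + 11.95×130 = 231.99 + 1553.5 = 1785.49
link = 1904.99/1785.49 = 1.066928
Chained index = 100 × 0.882225 × 1.084624 × 1.066928 = 102.0926

102.09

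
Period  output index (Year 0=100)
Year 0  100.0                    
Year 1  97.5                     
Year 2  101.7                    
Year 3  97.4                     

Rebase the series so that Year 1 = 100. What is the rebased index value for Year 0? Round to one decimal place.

102.6

Rebased(Year 0) = 100.0 / 97.5 × 100 = 102.5641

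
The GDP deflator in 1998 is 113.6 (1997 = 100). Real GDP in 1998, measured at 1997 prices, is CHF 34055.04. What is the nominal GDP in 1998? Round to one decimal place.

38686.5

Nominal = Real × (Index/100) = 34055.04 × (113.6/100)
        = 34055.04 × 1.136 = 38686.5254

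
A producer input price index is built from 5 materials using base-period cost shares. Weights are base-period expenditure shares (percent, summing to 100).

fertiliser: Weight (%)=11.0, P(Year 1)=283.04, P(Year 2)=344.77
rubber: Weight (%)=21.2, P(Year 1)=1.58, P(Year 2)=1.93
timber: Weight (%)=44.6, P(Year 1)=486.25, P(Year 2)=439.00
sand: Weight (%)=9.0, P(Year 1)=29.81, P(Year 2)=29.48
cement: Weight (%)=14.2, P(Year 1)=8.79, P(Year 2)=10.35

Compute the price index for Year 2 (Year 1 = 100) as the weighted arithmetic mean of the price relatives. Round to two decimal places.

105.18

fertiliser: 11.0 × (344.77/283.04) = 11.0 × 1.218096 = 13.3991
rubber: 21.2 × (1.93/1.58) = 21.2 × 1.221519 = 25.8962
timber: 44.6 × (439.00/486.25) = 44.6 × 0.902828 = 40.2661
sand: 9.0 × (29.48/29.81) = 9.0 × 0.988930 = 8.9004
cement: 14.2 × (10.35/8.79) = 14.2 × 1.177474 = 16.7201
Index = Σ wᵢ·(p₁ᵢ/p₀ᵢ) = 13.3991 + 25.8962 + 40.2661 + 8.9004 + 16.7201 = 105.1819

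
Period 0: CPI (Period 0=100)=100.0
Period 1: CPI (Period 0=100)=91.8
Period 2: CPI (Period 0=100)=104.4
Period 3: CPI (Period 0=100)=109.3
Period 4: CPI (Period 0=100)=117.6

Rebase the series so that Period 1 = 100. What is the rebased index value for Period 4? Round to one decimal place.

128.1

Rebased(Period 4) = 117.6 / 91.8 × 100 = 128.1046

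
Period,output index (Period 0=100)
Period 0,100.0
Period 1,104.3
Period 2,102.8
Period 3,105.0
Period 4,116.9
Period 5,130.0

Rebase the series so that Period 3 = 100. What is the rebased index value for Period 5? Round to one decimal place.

123.8

Rebased(Period 5) = 130.0 / 105.0 × 100 = 123.8095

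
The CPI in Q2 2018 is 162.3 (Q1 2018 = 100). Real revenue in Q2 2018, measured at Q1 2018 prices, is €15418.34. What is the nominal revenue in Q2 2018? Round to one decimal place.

25024.0

Nominal = Real × (Index/100) = 15418.34 × (162.3/100)
        = 15418.34 × 1.623 = 25023.9658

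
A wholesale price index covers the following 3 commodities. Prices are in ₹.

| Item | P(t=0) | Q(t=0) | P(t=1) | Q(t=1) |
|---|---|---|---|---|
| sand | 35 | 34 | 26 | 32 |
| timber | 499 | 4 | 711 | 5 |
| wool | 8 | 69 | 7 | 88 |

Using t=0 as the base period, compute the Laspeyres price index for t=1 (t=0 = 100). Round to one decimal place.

Laspeyres price index uses base-period quantities as weights.
ΣP(t=1)·Q(t=0) = 26×34 + 711×4 + 7×69 = 884 + 2844 + 483 = 4211
ΣP(t=0)·Q(t=0) = 35×34 + 499×4 + 8×69 = 1190 + 1996 + 552 = 3738
Index = 4211 / 3738 × 100 = 112.6538

112.7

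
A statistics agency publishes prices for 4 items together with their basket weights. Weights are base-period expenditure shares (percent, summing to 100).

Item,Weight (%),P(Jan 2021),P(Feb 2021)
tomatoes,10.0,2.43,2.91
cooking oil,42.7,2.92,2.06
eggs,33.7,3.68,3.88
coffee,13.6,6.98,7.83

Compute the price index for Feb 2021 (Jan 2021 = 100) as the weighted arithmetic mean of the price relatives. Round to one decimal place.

92.9

tomatoes: 10.0 × (2.91/2.43) = 10.0 × 1.197531 = 11.9753
cooking oil: 42.7 × (2.06/2.92) = 42.7 × 0.705479 = 30.1240
eggs: 33.7 × (3.88/3.68) = 33.7 × 1.054348 = 35.5315
coffee: 13.6 × (7.83/6.98) = 13.6 × 1.121777 = 15.2562
Index = Σ wᵢ·(p₁ᵢ/p₀ᵢ) = 11.9753 + 30.1240 + 35.5315 + 15.2562 = 92.8870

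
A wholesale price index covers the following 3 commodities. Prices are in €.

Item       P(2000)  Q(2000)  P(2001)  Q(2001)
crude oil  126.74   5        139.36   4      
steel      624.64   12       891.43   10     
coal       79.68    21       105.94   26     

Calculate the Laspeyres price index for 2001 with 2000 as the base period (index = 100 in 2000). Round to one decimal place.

138.9

Laspeyres price index uses base-period quantities as weights.
ΣP(2001)·Q(2000) = 139.36×5 + 891.43×12 + 105.94×21 = 696.8 + 10697.16 + 2224.74 = 13618.7
ΣP(2000)·Q(2000) = 126.74×5 + 624.64×12 + 79.68×21 = 633.7 + 7495.68 + 1673.28 = 9802.66
Index = 13618.7 / 9802.66 × 100 = 138.9286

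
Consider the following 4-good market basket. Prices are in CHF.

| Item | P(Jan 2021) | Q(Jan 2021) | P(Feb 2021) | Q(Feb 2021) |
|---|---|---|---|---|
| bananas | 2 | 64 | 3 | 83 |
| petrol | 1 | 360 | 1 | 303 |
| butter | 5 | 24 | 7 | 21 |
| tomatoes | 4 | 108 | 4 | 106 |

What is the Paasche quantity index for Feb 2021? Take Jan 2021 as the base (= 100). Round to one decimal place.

Paasche quantity index uses current-period prices as weights.
ΣP(Feb 2021)·Q(Feb 2021) = 3×83 + 1×303 + 7×21 + 4×106 = 249 + 303 + 147 + 424 = 1123
ΣP(Feb 2021)·Q(Jan 2021) = 3×64 + 1×360 + 7×24 + 4×108 = 192 + 360 + 168 + 432 = 1152
Index = 1123 / 1152 × 100 = 97.4826

97.5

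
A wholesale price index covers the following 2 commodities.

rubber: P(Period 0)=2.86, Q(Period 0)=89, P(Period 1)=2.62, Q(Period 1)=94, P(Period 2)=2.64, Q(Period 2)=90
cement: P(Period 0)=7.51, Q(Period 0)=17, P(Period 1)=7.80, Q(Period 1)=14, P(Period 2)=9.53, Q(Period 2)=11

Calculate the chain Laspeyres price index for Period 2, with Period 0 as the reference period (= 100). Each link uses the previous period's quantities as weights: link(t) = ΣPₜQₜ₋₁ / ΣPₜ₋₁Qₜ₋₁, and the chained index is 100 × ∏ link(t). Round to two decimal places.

102.73

Link Period 0→Period 1:
ΣP(Period 1)Q(Period 0) = 2.62×89 + 7.80×17 = 233.18 + 132.6 = 365.78
ΣP(Period 0)Q(Period 0) = 2.86×89 + 7.51×17 = 254.54 + 127.67 = 382.21
link = 365.78/382.21 = 0.957013
Link Period 1→Period 2:
ΣP(Period 2)Q(Period 1) = 2.64×94 + 9.53×14 = 248.16 + 133.42 = 381.58
ΣP(Period 1)Q(Period 1) = 2.62×94 + 7.80×14 = 246.28 + 109.2 = 355.48
link = 381.58/355.48 = 1.073422
Chained index = 100 × 0.957013 × 1.073422 = 102.7279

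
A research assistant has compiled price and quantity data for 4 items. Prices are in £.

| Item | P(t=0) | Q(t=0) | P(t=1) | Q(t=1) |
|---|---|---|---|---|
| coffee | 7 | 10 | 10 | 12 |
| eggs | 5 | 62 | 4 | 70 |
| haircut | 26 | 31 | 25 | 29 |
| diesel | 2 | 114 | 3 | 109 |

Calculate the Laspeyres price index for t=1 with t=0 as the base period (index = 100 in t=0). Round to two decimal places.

Laspeyres price index uses base-period quantities as weights.
ΣP(t=1)·Q(t=0) = 10×10 + 4×62 + 25×31 + 3×114 = 100 + 248 + 775 + 342 = 1465
ΣP(t=0)·Q(t=0) = 7×10 + 5×62 + 26×31 + 2×114 = 70 + 310 + 806 + 228 = 1414
Index = 1465 / 1414 × 100 = 103.6068

103.61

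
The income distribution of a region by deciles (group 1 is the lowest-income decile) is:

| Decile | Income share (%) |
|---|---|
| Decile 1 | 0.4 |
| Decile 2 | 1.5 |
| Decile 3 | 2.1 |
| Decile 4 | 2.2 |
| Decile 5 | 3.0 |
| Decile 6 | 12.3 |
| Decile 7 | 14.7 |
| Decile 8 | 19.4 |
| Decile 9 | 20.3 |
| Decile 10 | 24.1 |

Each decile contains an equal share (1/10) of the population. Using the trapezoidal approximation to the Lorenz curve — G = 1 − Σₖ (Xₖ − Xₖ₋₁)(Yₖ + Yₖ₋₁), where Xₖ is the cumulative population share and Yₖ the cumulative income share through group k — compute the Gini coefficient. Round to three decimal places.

Cumulative income shares Yₖ: 0.0040, 0.0190, 0.0400, 0.0620, 0.0920, 0.2150, 0.3620, 0.5560, 0.7590, 1.0000
Σ (Xₖ−Xₖ₋₁)(Yₖ+Yₖ₋₁) = (1/10)(0.0040+0.0000) + (1/10)(0.0190+0.0040) + (1/10)(0.0400+0.0190) + (1/10)(0.0620+0.0400) + (1/10)(0.0920+0.0620) + (1/10)(0.2150+0.0920) + (1/10)(0.3620+0.2150) + (1/10)(0.5560+0.3620) + (1/10)(0.7590+0.5560) + (1/10)(1.0000+0.7590)
  = 0.0004 + 0.0023 + 0.0059 + 0.0102 + 0.0154 + 0.0307 + 0.0577 + 0.0918 + 0.1315 + 0.1759 = 0.5218
G = 1 − 0.5218 = 0.4782

0.478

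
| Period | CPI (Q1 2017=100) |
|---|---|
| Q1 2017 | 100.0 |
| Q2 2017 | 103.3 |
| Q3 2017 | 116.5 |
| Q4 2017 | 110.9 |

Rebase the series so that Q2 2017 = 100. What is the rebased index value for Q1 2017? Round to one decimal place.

96.8

Rebased(Q1 2017) = 100.0 / 103.3 × 100 = 96.8054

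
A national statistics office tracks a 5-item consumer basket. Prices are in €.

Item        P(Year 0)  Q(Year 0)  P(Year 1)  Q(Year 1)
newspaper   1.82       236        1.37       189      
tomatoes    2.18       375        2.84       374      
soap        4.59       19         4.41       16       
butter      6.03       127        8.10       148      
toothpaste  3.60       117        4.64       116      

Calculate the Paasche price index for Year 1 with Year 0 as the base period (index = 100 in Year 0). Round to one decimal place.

Paasche price index uses current-period quantities as weights.
ΣP(Year 1)·Q(Year 1) = 1.37×189 + 2.84×374 + 4.41×16 + 8.10×148 + 4.64×116 = 258.93 + 1062.16 + 70.56 + 1198.8 + 538.24 = 3128.69
ΣP(Year 0)·Q(Year 1) = 1.82×189 + 2.18×374 + 4.59×16 + 6.03×148 + 3.60×116 = 343.98 + 815.32 + 73.44 + 892.44 + 417.6 = 2542.78
Index = 3128.69 / 2542.78 × 100 = 123.0421

123.0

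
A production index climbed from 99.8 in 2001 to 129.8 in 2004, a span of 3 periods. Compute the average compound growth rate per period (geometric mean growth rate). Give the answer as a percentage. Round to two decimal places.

Growth factor = (129.8/99.8)^(1/3) = (1.300601)^(1/3) = 1.091561
Growth rate = 1.091561 − 1 = 0.091561 = 9.1561%

9.16%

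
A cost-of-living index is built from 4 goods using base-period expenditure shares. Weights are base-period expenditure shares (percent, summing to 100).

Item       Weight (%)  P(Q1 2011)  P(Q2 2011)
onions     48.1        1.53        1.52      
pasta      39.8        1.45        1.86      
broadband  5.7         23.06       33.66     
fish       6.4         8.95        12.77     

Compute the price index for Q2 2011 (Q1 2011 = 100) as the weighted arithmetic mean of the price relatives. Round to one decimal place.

116.3

onions: 48.1 × (1.52/1.53) = 48.1 × 0.993464 = 47.7856
pasta: 39.8 × (1.86/1.45) = 39.8 × 1.282759 = 51.0538
broadband: 5.7 × (33.66/23.06) = 5.7 × 1.459670 = 8.3201
fish: 6.4 × (12.77/8.95) = 6.4 × 1.426816 = 9.1316
Index = Σ wᵢ·(p₁ᵢ/p₀ᵢ) = 47.7856 + 51.0538 + 8.3201 + 9.1316 = 116.2912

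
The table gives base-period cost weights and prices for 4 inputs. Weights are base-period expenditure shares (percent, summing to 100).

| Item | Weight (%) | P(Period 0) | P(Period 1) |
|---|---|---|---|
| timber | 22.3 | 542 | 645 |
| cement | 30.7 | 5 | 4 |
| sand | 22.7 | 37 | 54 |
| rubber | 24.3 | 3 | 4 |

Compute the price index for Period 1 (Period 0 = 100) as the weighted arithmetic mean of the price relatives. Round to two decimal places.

116.63

timber: 22.3 × (645/542) = 22.3 × 1.190037 = 26.5378
cement: 30.7 × (4/5) = 30.7 × 0.800000 = 24.5600
sand: 22.7 × (54/37) = 22.7 × 1.459459 = 33.1297
rubber: 24.3 × (4/3) = 24.3 × 1.333333 = 32.4000
Index = Σ wᵢ·(p₁ᵢ/p₀ᵢ) = 26.5378 + 24.5600 + 33.1297 + 32.4000 = 116.6276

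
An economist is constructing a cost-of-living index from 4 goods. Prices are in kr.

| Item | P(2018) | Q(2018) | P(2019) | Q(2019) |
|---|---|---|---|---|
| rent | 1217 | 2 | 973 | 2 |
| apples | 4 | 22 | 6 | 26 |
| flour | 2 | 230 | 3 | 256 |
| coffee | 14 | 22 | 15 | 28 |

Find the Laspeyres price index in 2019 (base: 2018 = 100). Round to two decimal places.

Laspeyres price index uses base-period quantities as weights.
ΣP(2019)·Q(2018) = 973×2 + 6×22 + 3×230 + 15×22 = 1946 + 132 + 690 + 330 = 3098
ΣP(2018)·Q(2018) = 1217×2 + 4×22 + 2×230 + 14×22 = 2434 + 88 + 460 + 308 = 3290
Index = 3098 / 3290 × 100 = 94.1641

94.16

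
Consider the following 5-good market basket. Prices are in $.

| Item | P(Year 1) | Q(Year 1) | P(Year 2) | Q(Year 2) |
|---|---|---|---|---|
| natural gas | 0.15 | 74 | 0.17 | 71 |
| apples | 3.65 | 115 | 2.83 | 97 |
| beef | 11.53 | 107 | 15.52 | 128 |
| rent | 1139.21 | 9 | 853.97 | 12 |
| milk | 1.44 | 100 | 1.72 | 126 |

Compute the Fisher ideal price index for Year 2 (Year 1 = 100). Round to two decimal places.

Laspeyres component (base-period weights):
ΣP(Year 2)Q(Year 1) = 0.17×74 + 2.83×115 + 15.52×107 + 853.97×9 + 1.72×100 = 12.58 + 325.45 + 1660.64 + 7685.73 + 172 = 9856.4
ΣP(Year 1)Q(Year 1) = 0.15×74 + 3.65×115 + 11.53×107 + 1139.21×9 + 1.44×100 = 11.1 + 419.75 + 1233.71 + 10252.89 + 144 = 12061.45
L = 9856.4 / 12061.45 × 100 = 81.7182
Paasche component (current-period weights):
ΣP(Year 2)Q(Year 2) = 0.17×71 + 2.83×97 + 15.52×128 + 853.97×12 + 1.72×126 = 12.07 + 274.51 + 1986.56 + 10247.64 + 216.72 = 12737.5
ΣP(Year 1)Q(Year 2) = 0.15×71 + 3.65×97 + 11.53×128 + 1139.21×12 + 1.44×126 = 10.65 + 354.05 + 1475.84 + 13670.52 + 181.44 = 15692.5
P = 12737.5 / 15692.5 × 100 = 81.1693
Fisher = √(L × P) = √(81.7182 × 81.1693) = 81.4433

81.44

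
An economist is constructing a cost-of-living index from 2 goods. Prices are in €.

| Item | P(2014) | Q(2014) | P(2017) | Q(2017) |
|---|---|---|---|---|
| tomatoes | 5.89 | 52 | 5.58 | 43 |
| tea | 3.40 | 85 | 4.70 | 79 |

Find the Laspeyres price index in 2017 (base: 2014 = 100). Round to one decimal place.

Laspeyres price index uses base-period quantities as weights.
ΣP(2017)·Q(2014) = 5.58×52 + 4.70×85 = 290.16 + 399.5 = 689.66
ΣP(2014)·Q(2014) = 5.89×52 + 3.40×85 = 306.28 + 289 = 595.28
Index = 689.66 / 595.28 × 100 = 115.8547

115.9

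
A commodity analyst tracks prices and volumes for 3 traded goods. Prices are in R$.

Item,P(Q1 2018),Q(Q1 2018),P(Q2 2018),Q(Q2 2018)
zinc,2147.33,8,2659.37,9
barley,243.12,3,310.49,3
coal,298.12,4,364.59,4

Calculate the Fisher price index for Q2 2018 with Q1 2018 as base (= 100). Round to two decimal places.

123.89

Laspeyres component (base-period weights):
ΣP(Q2 2018)Q(Q1 2018) = 2659.37×8 + 310.49×3 + 364.59×4 = 21274.96 + 931.47 + 1458.36 = 23664.79
ΣP(Q1 2018)Q(Q1 2018) = 2147.33×8 + 243.12×3 + 298.12×4 = 17178.64 + 729.36 + 1192.48 = 19100.48
L = 23664.79 / 19100.48 × 100 = 123.8963
Paasche component (current-period weights):
ΣP(Q2 2018)Q(Q2 2018) = 2659.37×9 + 310.49×3 + 364.59×4 = 23934.33 + 931.47 + 1458.36 = 26324.16
ΣP(Q1 2018)Q(Q2 2018) = 2147.33×9 + 243.12×3 + 298.12×4 = 19325.97 + 729.36 + 1192.48 = 21247.81
P = 26324.16 / 21247.81 × 100 = 123.8912
Fisher = √(L × P) = √(123.8963 × 123.8912) = 123.8937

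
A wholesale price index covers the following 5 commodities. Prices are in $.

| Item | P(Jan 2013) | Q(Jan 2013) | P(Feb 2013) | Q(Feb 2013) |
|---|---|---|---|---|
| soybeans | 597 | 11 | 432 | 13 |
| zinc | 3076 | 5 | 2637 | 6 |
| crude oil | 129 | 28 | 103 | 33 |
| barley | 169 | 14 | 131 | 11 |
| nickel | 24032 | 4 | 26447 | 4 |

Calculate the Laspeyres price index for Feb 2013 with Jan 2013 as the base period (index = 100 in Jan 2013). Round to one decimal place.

Laspeyres price index uses base-period quantities as weights.
ΣP(Feb 2013)·Q(Jan 2013) = 432×11 + 2637×5 + 103×28 + 131×14 + 26447×4 = 4752 + 13185 + 2884 + 1834 + 105788 = 128443
ΣP(Jan 2013)·Q(Jan 2013) = 597×11 + 3076×5 + 129×28 + 169×14 + 24032×4 = 6567 + 15380 + 3612 + 2366 + 96128 = 124053
Index = 128443 / 124053 × 100 = 103.5388

103.5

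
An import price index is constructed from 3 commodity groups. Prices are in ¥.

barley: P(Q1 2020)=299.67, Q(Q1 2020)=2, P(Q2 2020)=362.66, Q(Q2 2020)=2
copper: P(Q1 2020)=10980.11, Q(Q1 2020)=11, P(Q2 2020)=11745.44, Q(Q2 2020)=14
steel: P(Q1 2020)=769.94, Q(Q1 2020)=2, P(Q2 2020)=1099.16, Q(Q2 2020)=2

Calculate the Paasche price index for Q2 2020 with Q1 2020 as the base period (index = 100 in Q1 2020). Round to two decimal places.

Paasche price index uses current-period quantities as weights.
ΣP(Q2 2020)·Q(Q2 2020) = 362.66×2 + 11745.44×14 + 1099.16×2 = 725.32 + 164436.16 + 2198.32 = 167359.8
ΣP(Q1 2020)·Q(Q2 2020) = 299.67×2 + 10980.11×14 + 769.94×2 = 599.34 + 153721.54 + 1539.88 = 155860.76
Index = 167359.8 / 155860.76 × 100 = 107.3778

107.38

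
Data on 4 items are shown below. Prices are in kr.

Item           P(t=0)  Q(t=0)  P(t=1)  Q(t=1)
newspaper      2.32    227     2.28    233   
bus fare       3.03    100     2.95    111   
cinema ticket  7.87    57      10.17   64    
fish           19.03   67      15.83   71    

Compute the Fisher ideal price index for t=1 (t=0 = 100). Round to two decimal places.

Laspeyres component (base-period weights):
ΣP(t=1)Q(t=0) = 2.28×227 + 2.95×100 + 10.17×57 + 15.83×67 = 517.56 + 295 + 579.69 + 1060.61 = 2452.86
ΣP(t=0)Q(t=0) = 2.32×227 + 3.03×100 + 7.87×57 + 19.03×67 = 526.64 + 303 + 448.59 + 1275.01 = 2553.24
L = 2452.86 / 2553.24 × 100 = 96.0685
Paasche component (current-period weights):
ΣP(t=1)Q(t=1) = 2.28×233 + 2.95×111 + 10.17×64 + 15.83×71 = 531.24 + 327.45 + 650.88 + 1123.93 = 2633.5
ΣP(t=0)Q(t=1) = 2.32×233 + 3.03×111 + 7.87×64 + 19.03×71 = 540.56 + 336.33 + 503.68 + 1351.13 = 2731.7
P = 2633.5 / 2731.7 × 100 = 96.4052
Fisher = √(L × P) = √(96.0685 × 96.4052) = 96.2367

96.24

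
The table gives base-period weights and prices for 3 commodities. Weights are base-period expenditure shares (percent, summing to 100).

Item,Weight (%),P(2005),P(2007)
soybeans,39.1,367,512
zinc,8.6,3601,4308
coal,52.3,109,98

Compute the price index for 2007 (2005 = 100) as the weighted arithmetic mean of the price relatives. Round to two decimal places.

111.86

soybeans: 39.1 × (512/367) = 39.1 × 1.395095 = 54.5482
zinc: 8.6 × (4308/3601) = 8.6 × 1.196334 = 10.2885
coal: 52.3 × (98/109) = 52.3 × 0.899083 = 47.0220
Index = Σ wᵢ·(p₁ᵢ/p₀ᵢ) = 54.5482 + 10.2885 + 47.0220 = 111.8587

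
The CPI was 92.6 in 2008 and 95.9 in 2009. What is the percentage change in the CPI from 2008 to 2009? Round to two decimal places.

3.56%

Change = (95.9 − 92.6) / 92.6 × 100
       = 3.3 / 92.6 × 100 = 3.5637%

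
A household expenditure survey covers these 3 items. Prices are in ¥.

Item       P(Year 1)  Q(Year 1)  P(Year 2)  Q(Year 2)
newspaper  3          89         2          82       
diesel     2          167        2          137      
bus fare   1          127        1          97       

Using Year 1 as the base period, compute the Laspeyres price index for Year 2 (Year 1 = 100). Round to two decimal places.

87.77

Laspeyres price index uses base-period quantities as weights.
ΣP(Year 2)·Q(Year 1) = 2×89 + 2×167 + 1×127 = 178 + 334 + 127 = 639
ΣP(Year 1)·Q(Year 1) = 3×89 + 2×167 + 1×127 = 267 + 334 + 127 = 728
Index = 639 / 728 × 100 = 87.7747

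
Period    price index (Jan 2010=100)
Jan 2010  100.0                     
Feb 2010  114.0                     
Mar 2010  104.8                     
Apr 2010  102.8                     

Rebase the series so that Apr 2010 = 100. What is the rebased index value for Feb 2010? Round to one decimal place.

Rebased(Feb 2010) = 114.0 / 102.8 × 100 = 110.8949

110.9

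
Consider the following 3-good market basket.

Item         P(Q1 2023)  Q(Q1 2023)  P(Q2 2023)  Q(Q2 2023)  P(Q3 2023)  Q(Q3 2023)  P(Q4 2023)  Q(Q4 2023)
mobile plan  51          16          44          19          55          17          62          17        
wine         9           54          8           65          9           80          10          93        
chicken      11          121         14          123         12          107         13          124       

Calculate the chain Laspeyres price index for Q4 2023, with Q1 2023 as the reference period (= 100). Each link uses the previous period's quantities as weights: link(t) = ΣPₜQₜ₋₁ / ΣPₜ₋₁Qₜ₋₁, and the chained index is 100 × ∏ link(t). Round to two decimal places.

Link Q1 2023→Q2 2023:
ΣP(Q2 2023)Q(Q1 2023) = 44×16 + 8×54 + 14×121 = 704 + 432 + 1694 = 2830
ΣP(Q1 2023)Q(Q1 2023) = 51×16 + 9×54 + 11×121 = 816 + 486 + 1331 = 2633
link = 2830/2633 = 1.074820
Link Q2 2023→Q3 2023:
ΣP(Q3 2023)Q(Q2 2023) = 55×19 + 9×65 + 12×123 = 1045 + 585 + 1476 = 3106
ΣP(Q2 2023)Q(Q2 2023) = 44×19 + 8×65 + 14×123 = 836 + 520 + 1722 = 3078
link = 3106/3078 = 1.009097
Link Q3 2023→Q4 2023:
ΣP(Q4 2023)Q(Q3 2023) = 62×17 + 10×80 + 13×107 = 1054 + 800 + 1391 = 3245
ΣP(Q3 2023)Q(Q3 2023) = 55×17 + 9×80 + 12×107 = 935 + 720 + 1284 = 2939
link = 3245/2939 = 1.104117
Chained index = 100 × 1.074820 × 1.009097 × 1.104117 = 119.7522

119.75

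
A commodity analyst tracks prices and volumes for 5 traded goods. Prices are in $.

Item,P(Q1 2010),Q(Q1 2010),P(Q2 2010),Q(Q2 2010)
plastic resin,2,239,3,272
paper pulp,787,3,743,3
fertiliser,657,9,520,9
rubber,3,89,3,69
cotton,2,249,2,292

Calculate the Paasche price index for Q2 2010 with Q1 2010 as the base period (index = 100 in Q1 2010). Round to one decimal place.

Paasche price index uses current-period quantities as weights.
ΣP(Q2 2010)·Q(Q2 2010) = 3×272 + 743×3 + 520×9 + 3×69 + 2×292 = 816 + 2229 + 4680 + 207 + 584 = 8516
ΣP(Q1 2010)·Q(Q2 2010) = 2×272 + 787×3 + 657×9 + 3×69 + 2×292 = 544 + 2361 + 5913 + 207 + 584 = 9609
Index = 8516 / 9609 × 100 = 88.6252

88.6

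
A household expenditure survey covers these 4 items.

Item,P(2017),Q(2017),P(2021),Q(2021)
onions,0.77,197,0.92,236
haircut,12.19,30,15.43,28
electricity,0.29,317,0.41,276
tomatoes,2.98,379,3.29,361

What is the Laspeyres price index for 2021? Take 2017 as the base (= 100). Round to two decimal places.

116.23

Laspeyres price index uses base-period quantities as weights.
ΣP(2021)·Q(2017) = 0.92×197 + 15.43×30 + 0.41×317 + 3.29×379 = 181.24 + 462.9 + 129.97 + 1246.91 = 2021.02
ΣP(2017)·Q(2017) = 0.77×197 + 12.19×30 + 0.29×317 + 2.98×379 = 151.69 + 365.7 + 91.93 + 1129.42 = 1738.74
Index = 2021.02 / 1738.74 × 100 = 116.2347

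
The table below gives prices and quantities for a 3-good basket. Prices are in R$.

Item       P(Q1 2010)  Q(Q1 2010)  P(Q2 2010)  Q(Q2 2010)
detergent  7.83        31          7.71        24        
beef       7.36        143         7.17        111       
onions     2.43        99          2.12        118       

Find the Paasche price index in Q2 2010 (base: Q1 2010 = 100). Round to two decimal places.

Paasche price index uses current-period quantities as weights.
ΣP(Q2 2010)·Q(Q2 2010) = 7.71×24 + 7.17×111 + 2.12×118 = 185.04 + 795.87 + 250.16 = 1231.07
ΣP(Q1 2010)·Q(Q2 2010) = 7.83×24 + 7.36×111 + 2.43×118 = 187.92 + 816.96 + 286.74 = 1291.62
Index = 1231.07 / 1291.62 × 100 = 95.3121

95.31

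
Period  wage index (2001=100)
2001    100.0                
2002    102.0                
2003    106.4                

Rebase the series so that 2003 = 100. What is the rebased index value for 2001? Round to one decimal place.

Rebased(2001) = 100.0 / 106.4 × 100 = 93.9850

94.0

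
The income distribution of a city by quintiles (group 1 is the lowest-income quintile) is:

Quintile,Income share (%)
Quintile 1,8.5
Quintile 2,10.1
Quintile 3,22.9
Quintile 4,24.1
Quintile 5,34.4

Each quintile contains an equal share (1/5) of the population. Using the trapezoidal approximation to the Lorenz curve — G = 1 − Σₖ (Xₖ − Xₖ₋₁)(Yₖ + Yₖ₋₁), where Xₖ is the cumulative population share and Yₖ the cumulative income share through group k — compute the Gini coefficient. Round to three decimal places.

Cumulative income shares Yₖ: 0.0850, 0.1860, 0.4150, 0.6560, 1.0000
Σ (Xₖ−Xₖ₋₁)(Yₖ+Yₖ₋₁) = (1/5)(0.0850+0.0000) + (1/5)(0.1860+0.0850) + (1/5)(0.4150+0.1860) + (1/5)(0.6560+0.4150) + (1/5)(1.0000+0.6560)
  = 0.0170 + 0.0542 + 0.1202 + 0.2142 + 0.3312 = 0.7368
G = 1 − 0.7368 = 0.2632

0.263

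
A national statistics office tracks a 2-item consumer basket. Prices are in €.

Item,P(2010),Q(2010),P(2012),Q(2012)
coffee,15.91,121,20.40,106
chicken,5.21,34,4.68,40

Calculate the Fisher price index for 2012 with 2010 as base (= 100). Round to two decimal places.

Laspeyres component (base-period weights):
ΣP(2012)Q(2010) = 20.40×121 + 4.68×34 = 2468.4 + 159.12 = 2627.52
ΣP(2010)Q(2010) = 15.91×121 + 5.21×34 = 1925.11 + 177.14 = 2102.25
L = 2627.52 / 2102.25 × 100 = 124.9861
Paasche component (current-period weights):
ΣP(2012)Q(2012) = 20.40×106 + 4.68×40 = 2162.4 + 187.2 = 2349.6
ΣP(2010)Q(2012) = 15.91×106 + 5.21×40 = 1686.46 + 208.4 = 1894.86
P = 2349.6 / 1894.86 × 100 = 123.9986
Fisher = √(L × P) = √(124.9861 × 123.9986) = 124.4914

124.49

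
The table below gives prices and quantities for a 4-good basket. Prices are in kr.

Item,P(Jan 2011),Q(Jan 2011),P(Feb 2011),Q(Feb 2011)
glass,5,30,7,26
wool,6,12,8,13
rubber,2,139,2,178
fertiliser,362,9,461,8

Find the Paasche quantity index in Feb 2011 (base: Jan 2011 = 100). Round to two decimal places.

Paasche quantity index uses current-period prices as weights.
ΣP(Feb 2011)·Q(Feb 2011) = 7×26 + 8×13 + 2×178 + 461×8 = 182 + 104 + 356 + 3688 = 4330
ΣP(Feb 2011)·Q(Jan 2011) = 7×30 + 8×12 + 2×139 + 461×9 = 210 + 96 + 278 + 4149 = 4733
Index = 4330 / 4733 × 100 = 91.4853

91.49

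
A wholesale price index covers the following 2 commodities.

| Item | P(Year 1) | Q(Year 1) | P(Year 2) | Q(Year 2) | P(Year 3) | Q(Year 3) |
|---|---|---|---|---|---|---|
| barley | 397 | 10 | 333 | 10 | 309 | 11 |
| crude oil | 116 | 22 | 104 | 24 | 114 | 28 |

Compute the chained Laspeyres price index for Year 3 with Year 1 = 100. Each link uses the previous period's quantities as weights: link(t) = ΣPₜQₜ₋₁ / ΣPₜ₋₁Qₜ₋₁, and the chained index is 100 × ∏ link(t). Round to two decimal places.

86.14

Link Year 1→Year 2:
ΣP(Year 2)Q(Year 1) = 333×10 + 104×22 = 3330 + 2288 = 5618
ΣP(Year 1)Q(Year 1) = 397×10 + 116×22 = 3970 + 2552 = 6522
link = 5618/6522 = 0.861392
Link Year 2→Year 3:
ΣP(Year 3)Q(Year 2) = 309×10 + 114×24 = 3090 + 2736 = 5826
ΣP(Year 2)Q(Year 2) = 333×10 + 104×24 = 3330 + 2496 = 5826
link = 5826/5826 = 1.000000
Chained index = 100 × 0.861392 × 1.000000 = 86.1392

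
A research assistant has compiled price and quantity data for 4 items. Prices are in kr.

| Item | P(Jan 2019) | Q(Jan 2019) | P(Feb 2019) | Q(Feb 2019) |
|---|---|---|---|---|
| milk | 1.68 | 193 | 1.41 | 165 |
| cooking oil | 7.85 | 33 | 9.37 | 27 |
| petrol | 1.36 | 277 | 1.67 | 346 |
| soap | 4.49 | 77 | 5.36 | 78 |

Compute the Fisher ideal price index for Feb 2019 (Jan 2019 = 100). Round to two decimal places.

112.33

Laspeyres component (base-period weights):
ΣP(Feb 2019)Q(Jan 2019) = 1.41×193 + 9.37×33 + 1.67×277 + 5.36×77 = 272.13 + 309.21 + 462.59 + 412.72 = 1456.65
ΣP(Jan 2019)Q(Jan 2019) = 1.68×193 + 7.85×33 + 1.36×277 + 4.49×77 = 324.24 + 259.05 + 376.72 + 345.73 = 1305.74
L = 1456.65 / 1305.74 × 100 = 111.5574
Paasche component (current-period weights):
ΣP(Feb 2019)Q(Feb 2019) = 1.41×165 + 9.37×27 + 1.67×346 + 5.36×78 = 232.65 + 252.99 + 577.82 + 418.08 = 1481.54
ΣP(Jan 2019)Q(Feb 2019) = 1.68×165 + 7.85×27 + 1.36×346 + 4.49×78 = 277.2 + 211.95 + 470.56 + 350.22 = 1309.93
P = 1481.54 / 1309.93 × 100 = 113.1007
Fisher = √(L × P) = √(111.5574 × 113.1007) = 112.3264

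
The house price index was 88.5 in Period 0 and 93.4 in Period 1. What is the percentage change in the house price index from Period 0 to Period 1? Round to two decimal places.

Change = (93.4 − 88.5) / 88.5 × 100
       = 4.9 / 88.5 × 100 = 5.5367%

5.54%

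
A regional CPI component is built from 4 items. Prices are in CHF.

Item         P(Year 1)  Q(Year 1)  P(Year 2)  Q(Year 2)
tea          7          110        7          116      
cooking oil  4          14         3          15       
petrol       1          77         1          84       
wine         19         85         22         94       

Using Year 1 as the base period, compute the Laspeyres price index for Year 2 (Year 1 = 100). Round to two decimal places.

109.57

Laspeyres price index uses base-period quantities as weights.
ΣP(Year 2)·Q(Year 1) = 7×110 + 3×14 + 1×77 + 22×85 = 770 + 42 + 77 + 1870 = 2759
ΣP(Year 1)·Q(Year 1) = 7×110 + 4×14 + 1×77 + 19×85 = 770 + 56 + 77 + 1615 = 2518
Index = 2759 / 2518 × 100 = 109.5711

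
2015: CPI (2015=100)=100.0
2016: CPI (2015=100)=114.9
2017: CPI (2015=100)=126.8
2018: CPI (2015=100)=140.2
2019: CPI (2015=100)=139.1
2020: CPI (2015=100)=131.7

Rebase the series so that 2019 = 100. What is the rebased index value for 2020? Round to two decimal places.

94.68

Rebased(2020) = 131.7 / 139.1 × 100 = 94.6801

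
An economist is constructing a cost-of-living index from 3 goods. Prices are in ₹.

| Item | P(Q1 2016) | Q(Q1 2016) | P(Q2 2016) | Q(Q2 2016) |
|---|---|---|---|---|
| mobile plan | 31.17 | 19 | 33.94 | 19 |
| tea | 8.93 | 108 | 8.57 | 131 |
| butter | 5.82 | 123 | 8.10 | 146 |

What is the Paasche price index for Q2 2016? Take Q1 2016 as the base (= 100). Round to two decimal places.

Paasche price index uses current-period quantities as weights.
ΣP(Q2 2016)·Q(Q2 2016) = 33.94×19 + 8.57×131 + 8.10×146 = 644.86 + 1122.67 + 1182.6 = 2950.13
ΣP(Q1 2016)·Q(Q2 2016) = 31.17×19 + 8.93×131 + 5.82×146 = 592.23 + 1169.83 + 849.72 = 2611.78
Index = 2950.13 / 2611.78 × 100 = 112.9548

112.95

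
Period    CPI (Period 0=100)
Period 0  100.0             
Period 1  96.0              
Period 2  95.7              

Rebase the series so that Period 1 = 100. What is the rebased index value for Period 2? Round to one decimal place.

99.7

Rebased(Period 2) = 95.7 / 96.0 × 100 = 99.6875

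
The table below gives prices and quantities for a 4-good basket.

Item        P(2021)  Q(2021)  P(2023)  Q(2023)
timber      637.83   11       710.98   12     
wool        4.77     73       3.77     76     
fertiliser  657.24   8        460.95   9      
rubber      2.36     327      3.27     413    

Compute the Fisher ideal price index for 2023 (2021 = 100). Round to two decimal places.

96.00

Laspeyres component (base-period weights):
ΣP(2023)Q(2021) = 710.98×11 + 3.77×73 + 460.95×8 + 3.27×327 = 7820.78 + 275.21 + 3687.6 + 1069.29 = 12852.88
ΣP(2021)Q(2021) = 637.83×11 + 4.77×73 + 657.24×8 + 2.36×327 = 7016.13 + 348.21 + 5257.92 + 771.72 = 13393.98
L = 12852.88 / 13393.98 × 100 = 95.9601
Paasche component (current-period weights):
ΣP(2023)Q(2023) = 710.98×12 + 3.77×76 + 460.95×9 + 3.27×413 = 8531.76 + 286.52 + 4148.55 + 1350.51 = 14317.34
ΣP(2021)Q(2023) = 637.83×12 + 4.77×76 + 657.24×9 + 2.36×413 = 7653.96 + 362.52 + 5915.16 + 974.68 = 14906.32
P = 14317.34 / 14906.32 × 100 = 96.0488
Fisher = √(L × P) = √(95.9601 × 96.0488) = 96.0044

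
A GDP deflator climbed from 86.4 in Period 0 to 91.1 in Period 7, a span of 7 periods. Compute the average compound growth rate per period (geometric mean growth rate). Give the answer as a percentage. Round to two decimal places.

Growth factor = (91.1/86.4)^(1/7) = (1.054398)^(1/7) = 1.007596
Growth rate = 1.007596 − 1 = 0.007596 = 0.7596%

0.76%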